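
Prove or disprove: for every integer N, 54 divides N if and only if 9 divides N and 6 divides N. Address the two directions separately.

(⟹) If 54 ∣ N, write N = 54q. Since 54 = 6·9, N = 9·(6q), so 9 ∣ N; and since 54 = 9·6, N = 6·(9q), so 6 ∣ N.

(⟸) This fails: take N = 18. Both 9 ∣ 18 and 6 ∣ 18, yet 18 is not a multiple of 54 (since 18 = 0·54 + 18), so 54 ∤ 18.

(⇒) holds; (⇐) fails.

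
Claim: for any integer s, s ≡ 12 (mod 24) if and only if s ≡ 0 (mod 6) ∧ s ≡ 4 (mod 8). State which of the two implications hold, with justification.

Forward direction. Suppose s ≡ 12 (mod 24); write s = 24j + 12. Since 6 ∣ 24, reducing mod 6 gives s ≡ 12 ≡ 0 (mod 6); since 8 ∣ 24, reducing mod 8 gives s ≡ 12 ≡ 4 (mod 8).

Converse. If s ≡ 0 (mod 6) and s ≡ 4 (mod 8), then by the Chinese remainder theorem s ≡ 12 (mod 24). This is exactly s ≡ 12 (mod 24).

The biconditional holds.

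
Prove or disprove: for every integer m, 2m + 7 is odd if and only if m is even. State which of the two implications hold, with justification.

[⇐] Suppose m is even. Since 2 is even, 2m is even for every m, so 2m + 7 has the same parity as 7, which is odd. Hence 2m + 7 is odd.

[⇒] This fails: take m = 5. Then 2m + 7 = 17, which is odd, yet m = 5 is odd, not even.

(⇒) fails; (⇐) holds.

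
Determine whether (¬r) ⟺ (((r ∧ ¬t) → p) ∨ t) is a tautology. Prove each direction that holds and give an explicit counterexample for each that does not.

Not equivalent: only (⇒) holds.

(⇒) Assume the antecedent. If r is true, the antecedent cannot hold. If r is false, ((r ∧ ¬t) → p) ∨ t reduces to true regardless of the other variables. Either way ((r ∧ ¬t) → p) ∨ t holds.

(⇐) This fails. Under r = T, t = T, p = F, the left side is false but the right side is true.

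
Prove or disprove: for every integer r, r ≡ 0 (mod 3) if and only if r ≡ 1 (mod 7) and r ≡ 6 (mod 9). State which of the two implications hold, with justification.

Only the converse holds.

(⇒) This fails: r = 0 gives 0 ≡ 0 (mod 3) but 0 ≡ 0 (mod 7), so the conjunction on the right does not hold.

(⇐) Conversely, if r ≡ 1 (mod 7) and r ≡ 6 (mod 9), then by the Chinese remainder theorem r ≡ 15 (mod 63). Since 15 ≡ 0 (mod 3) and 3 ∣ 63, we get r ≡ 0 (mod 3).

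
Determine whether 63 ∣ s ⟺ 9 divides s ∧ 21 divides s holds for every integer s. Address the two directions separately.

Equivalent; both directions hold.

(⇐) Suppose 9 ∣ s and 21 ∣ s. Any common multiple of 9 and 21 is a multiple of their lcm; here lcm(9, 21) = 9·21/gcd(9, 21) = 189/3 = 63, so 63 ∣ s.

(⇒) If 63 ∣ s, write s = 63q. Since 63 = 7·9, s = 9·(7q), so 9 ∣ s; and since 63 = 3·21, s = 21·(3q), so 21 ∣ s.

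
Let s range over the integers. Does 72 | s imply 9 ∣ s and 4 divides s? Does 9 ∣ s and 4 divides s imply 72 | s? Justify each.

(⇒) holds; (⇐) fails.

(⇒) If 72 ∣ s, write s = 72q. Since 72 = 8·9, s = 9·(8q), so 9 ∣ s; and since 72 = 18·4, s = 4·(18q), so 4 ∣ s.

(⇐) This fails: take s = 36. Both 9 ∣ 36 and 4 ∣ 36, yet 36 is not a multiple of 72 (since 36 = 0·72 + 36), so 72 ∤ 36.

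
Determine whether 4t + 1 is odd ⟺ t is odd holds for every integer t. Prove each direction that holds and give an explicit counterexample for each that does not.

Only the reverse direction holds.

Forward direction. This fails: take t = 6. Then 4t + 1 = 25, which is odd, yet t = 6 is even, not odd.

Converse. Suppose t is odd. Since 4 is even, 4t is even for every t, so 4t + 1 has the same parity as 1, which is odd. Hence 4t + 1 is odd.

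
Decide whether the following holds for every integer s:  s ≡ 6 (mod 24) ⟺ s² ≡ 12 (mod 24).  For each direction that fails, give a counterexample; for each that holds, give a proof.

The forward direction holds; the converse fails.

[⇐] This fails: take s = 18. Then 18² = 324 ≡ 12 (mod 24), yet 18 ≡ 18 (mod 24), not 6.

[⇒] Suppose s ≡ 6 (mod 24). Write s = 24j + 6. Then (24j + 6)² = 576j² + 288j + 36 = 24(24j² + 12j + 1) + 12, so s² ≡ 12 (mod 24).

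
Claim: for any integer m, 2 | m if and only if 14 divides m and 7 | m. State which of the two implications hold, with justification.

Only the converse holds.

(⟹) This fails: take m = 2. Certainly 2 ∣ 2, but 14 ∤ 2.

(⟸) Suppose 14 ∣ m and 7 ∣ m. Any common multiple of 14 and 7 is a multiple of their lcm; here lcm(14, 7) = 14·7/gcd(14, 7) = 98/7 = 14, so 14 ∣ m. Since 2 ∣ 14, it follows that 2 ∣ m.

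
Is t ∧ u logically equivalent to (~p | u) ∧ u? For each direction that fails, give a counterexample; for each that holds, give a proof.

(⇒) Assume the antecedent. If u is true, (~p | u) ∧ u reduces to true regardless of the other variables. If u is false, the antecedent cannot hold. Either way (~p | u) ∧ u holds.

(⇐) This fails. Under u = T, t = F, p = F, the left side is false but the right side is true.

(⇒) holds; (⇐) fails.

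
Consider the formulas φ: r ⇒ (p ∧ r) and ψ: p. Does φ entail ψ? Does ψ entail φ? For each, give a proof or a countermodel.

[⇒] This fails. Under r = F, p = F, the left side is true but the right side is false.

[⇐] Assume the antecedent. If r is true, the antecedent forces (r = T, p = T), and r ⇒ (p ∧ r) holds there. If r is false, r ⇒ (p ∧ r) reduces to true regardless of the other variables. Either way r ⇒ (p ∧ r) holds.

(⇒) fails; (⇐) holds.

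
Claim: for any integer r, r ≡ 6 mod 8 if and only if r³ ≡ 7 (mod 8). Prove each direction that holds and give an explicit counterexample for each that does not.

Neither direction holds.

Forward direction. This fails: take r = 6. Then 6 ≡ 6 (mod 8), but 6³ = 216 ≡ 0 (mod 8), not 7.

Converse. This fails: take r = 7. Then 7³ = 343 ≡ 7 (mod 8), yet 7 ≡ 7 (mod 8), not 6.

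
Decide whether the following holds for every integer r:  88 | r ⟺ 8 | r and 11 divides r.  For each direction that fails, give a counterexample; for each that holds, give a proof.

Equivalent; both directions hold.

[⇒] If 88 ∣ r, write r = 88q. Since 88 = 11·8, r = 8·(11q), so 8 ∣ r; and since 88 = 8·11, r = 11·(8q), so 11 ∣ r.

[⇐] Suppose 8 ∣ r and 11 ∣ r. Any common multiple of 8 and 11 is a multiple of their lcm; here gcd(8, 11) = 1, so lcm(8, 11) = 8·11 = 88, so 88 ∣ r.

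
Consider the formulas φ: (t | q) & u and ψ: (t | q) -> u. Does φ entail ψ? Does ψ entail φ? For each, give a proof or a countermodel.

(⇒) Assume the antecedent. If t is true, the antecedent forces (t = T, q = F, u = T) or (t = T, q = T, u = T), and (t | q) -> u holds there. If t is false, the antecedent forces (t = F, q = T, u = T), and (t | q) -> u holds there. Either way (t | q) -> u holds.

(⇐) This fails. Under t = F, q = F, u = F, the left side is false but the right side is true.

The forward direction holds; the converse fails.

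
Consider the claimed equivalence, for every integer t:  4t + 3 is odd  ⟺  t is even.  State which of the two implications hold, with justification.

The forward direction fails; the converse holds.

Forward direction. This fails: take t = 3. Then 4t + 3 = 15, which is odd, yet t = 3 is odd, not even.

Converse. Suppose t is even. Since 4 is even, 4t is even for every t, so 4t + 3 has the same parity as 3, which is odd. Hence 4t + 3 is odd.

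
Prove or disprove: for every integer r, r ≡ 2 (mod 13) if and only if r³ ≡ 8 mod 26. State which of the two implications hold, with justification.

(→) This fails: take r = 15. Then 15 ≡ 2 (mod 13), but 15³ = 3375 ≡ 21 (mod 26), not 8.

(←) This fails: take r = 6. Then 6³ = 216 ≡ 8 (mod 26), yet 6 ≡ 6 (mod 13), not 2.

Neither direction holds.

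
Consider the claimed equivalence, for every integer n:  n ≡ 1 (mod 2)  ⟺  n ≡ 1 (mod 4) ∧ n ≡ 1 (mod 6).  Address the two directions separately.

(←) If n ≡ 1 (mod 4) and n ≡ 1 (mod 6), then by the Chinese remainder theorem n ≡ 1 (mod 12). Since 1 ≡ 1 (mod 2) and 2 ∣ 12, we get n ≡ 1 (mod 2).

(→) This fails: n = 3 gives 3 ≡ 1 (mod 2) but 3 ≡ 3 (mod 4), so the conjunction on the right does not hold.

Only the reverse direction holds.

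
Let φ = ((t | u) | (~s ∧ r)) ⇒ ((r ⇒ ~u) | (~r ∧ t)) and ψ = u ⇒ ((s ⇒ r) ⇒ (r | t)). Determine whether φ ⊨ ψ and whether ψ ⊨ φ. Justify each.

(→) This fails. Under t = F, r = F, u = T, s = F, the left side is true but the right side is false.

(←) This fails. Under t = F, r = T, u = T, s = F, the left side is false but the right side is true.

Neither direction holds.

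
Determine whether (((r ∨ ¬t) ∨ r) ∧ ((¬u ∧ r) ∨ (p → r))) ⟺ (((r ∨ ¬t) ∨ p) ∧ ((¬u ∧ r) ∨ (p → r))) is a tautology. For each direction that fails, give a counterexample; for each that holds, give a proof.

Both directions hold; the statement is true.

(⟸) Assume the antecedent. If r is true, the consequent reduces to true regardless of the other variables. If r is false, the antecedent forces (r = F, p = F, t = F, u = F) or (r = F, p = F, t = F, u = T), and the consequent holds there. Either way the consequent holds.

(⟹) Assume the antecedent. If r is true, the consequent reduces to true regardless of the other variables. If r is false, the antecedent forces (r = F, p = F, t = F, u = F) or (r = F, p = F, t = F, u = T), and the consequent holds there. Either way the consequent holds.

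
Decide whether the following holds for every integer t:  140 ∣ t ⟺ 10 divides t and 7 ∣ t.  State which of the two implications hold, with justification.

(⇒) If 140 ∣ t, write t = 140q. Since 140 = 14·10, t = 10·(14q), so 10 ∣ t; and since 140 = 20·7, t = 7·(20q), so 7 ∣ t.

(⇐) This fails: take t = 70. Both 10 ∣ 70 and 7 ∣ 70, yet 70 is not a multiple of 140 (since 70 = 0·140 + 70), so 140 ∤ 70.

Not equivalent: only (⇒) holds.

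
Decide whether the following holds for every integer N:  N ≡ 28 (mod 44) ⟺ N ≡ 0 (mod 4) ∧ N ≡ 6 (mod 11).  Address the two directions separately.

The biconditional holds.

Converse. If N ≡ 0 (mod 4) and N ≡ 6 (mod 11), then by the Chinese remainder theorem N ≡ 28 (mod 44). This is exactly N ≡ 28 (mod 44).

Forward direction. Suppose N ≡ 28 (mod 44); write N = 44j + 28. Since 4 ∣ 44, reducing mod 4 gives N ≡ 28 ≡ 0 (mod 4); since 11 ∣ 44, reducing mod 11 gives N ≡ 28 ≡ 6 (mod 11).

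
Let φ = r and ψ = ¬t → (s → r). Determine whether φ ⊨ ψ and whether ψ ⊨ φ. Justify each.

Not equivalent: only (⇒) holds.

[⇒] Assume the antecedent. If t is true, ¬t → (s → r) reduces to true regardless of the other variables. If t is false, the antecedent forces (t = F, r = T, s = F) or (t = F, r = T, s = T), and ¬t → (s → r) holds there. Either way ¬t → (s → r) holds.

[⇐] This fails. Under t = F, r = F, s = F, the left side is false but the right side is true.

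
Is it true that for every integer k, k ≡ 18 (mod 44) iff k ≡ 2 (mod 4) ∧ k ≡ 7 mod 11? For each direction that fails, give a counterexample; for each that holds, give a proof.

Equivalent; both directions hold.

(⟹) Suppose k ≡ 18 (mod 44); write k = 44j + 18. Since 4 ∣ 44, reducing mod 4 gives k ≡ 18 ≡ 2 (mod 4); since 11 ∣ 44, reducing mod 11 gives k ≡ 18 ≡ 7 (mod 11).

(⟸) Conversely, if k ≡ 2 (mod 4) and k ≡ 7 (mod 11), then by the Chinese remainder theorem k ≡ 18 (mod 44). This is exactly k ≡ 18 (mod 44).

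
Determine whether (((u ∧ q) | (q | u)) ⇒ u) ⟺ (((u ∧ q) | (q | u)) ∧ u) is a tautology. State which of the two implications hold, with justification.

Only the reverse direction holds.

(⇒) This fails. Under q = F, u = F, the left side is true but the right side is false.

(⇐) Assume the antecedent. If q is true, the antecedent forces (q = T, u = T), and ((u ∧ q) | (q | u)) ⇒ u holds there. If q is false, ((u ∧ q) | (q | u)) ⇒ u reduces to true regardless of the other variables. Either way ((u ∧ q) | (q | u)) ⇒ u holds.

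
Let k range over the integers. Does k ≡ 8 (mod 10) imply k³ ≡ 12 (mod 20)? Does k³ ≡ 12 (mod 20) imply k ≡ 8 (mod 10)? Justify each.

[⇐] The residues r modulo 20 with r³ ≡ 12 (mod 20) are exactly {8, 18}, and each is ≡ 8 (mod 10).

[⇒] Suppose k ≡ 8 (mod 10). Working modulo 20, k ∈ {8, 18}; for each such r, r³ ≡ 12 (mod 20).

Equivalent; both directions hold.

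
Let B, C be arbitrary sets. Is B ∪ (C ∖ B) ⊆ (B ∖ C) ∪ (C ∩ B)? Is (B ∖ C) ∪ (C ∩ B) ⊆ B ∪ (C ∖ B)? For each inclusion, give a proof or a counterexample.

The sets are not equal: only the reverse inclusion holds.

(⊇) Let x ∈ (B ∖ C) ∪ (C ∩ B). Then either x ∈ B and x ∉ C; or x ∈ B ∩ C. In each case x ∈ B ∪ (C ∖ B), so (B ∖ C) ∪ (C ∩ B) ⊆ B ∪ (C ∖ B).

(⊆) This inclusion fails. Take B = ∅, C = {1}; then 1 ∈ B ∪ (C ∖ B) but 1 ∉ (B ∖ C) ∪ (C ∩ B).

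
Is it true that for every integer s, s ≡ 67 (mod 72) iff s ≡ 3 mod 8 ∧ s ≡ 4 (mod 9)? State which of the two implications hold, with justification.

(⇒) Suppose s ≡ 67 (mod 72); write s = 72j + 67. Since 8 ∣ 72, reducing mod 8 gives s ≡ 67 ≡ 3 (mod 8); since 9 ∣ 72, reducing mod 9 gives s ≡ 67 ≡ 4 (mod 9).

(⇐) Conversely, if s ≡ 3 (mod 8) and s ≡ 4 (mod 9), then by the Chinese remainder theorem s ≡ 67 (mod 72). This is exactly s ≡ 67 (mod 72).

Both directions hold; the statement is true.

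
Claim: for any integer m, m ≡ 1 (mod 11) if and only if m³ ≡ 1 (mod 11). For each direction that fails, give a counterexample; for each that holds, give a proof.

(→) Suppose m ≡ 1 (mod 11). Write m = 11j + 1. Then (11j + 1)³ = 1331j³ + 363j² + 33j + 1 = 11(121j³ + 33j² + 3j) + 1, so m³ ≡ 1 (mod 11).

(←) For the converse, argue contrapositively. If m ≢ 1 (mod 11), then m is congruent to one of 0, 2, 3, 4, 5, 6, 7, 8, 9, 10 modulo 11, and these give m³ ≡ 0, 8, 5, 9, 4, 7, 2, 6, 3, 10 respectively — never 1.

Equivalent; both directions hold.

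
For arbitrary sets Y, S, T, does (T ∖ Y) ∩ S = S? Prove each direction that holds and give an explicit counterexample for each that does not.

(⊆) holds; (⊇) fails.

(⊇) This inclusion fails. Take Y = ∅, S = {1}, T = ∅; then 1 ∈ S but 1 ∉ (T ∖ Y) ∩ S.

(⊆) Let x ∈ (T ∖ Y) ∩ S. Then x ∈ S ∩ T and x ∉ Y, from which x ∈ S.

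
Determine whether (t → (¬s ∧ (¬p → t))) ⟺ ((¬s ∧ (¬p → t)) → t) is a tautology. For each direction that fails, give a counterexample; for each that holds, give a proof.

Forward direction. This fails. Under s = F, p = T, t = F, the left side is true but the right side is false.

Converse. This fails. Under s = T, p = F, t = T, the left side is false but the right side is true.

(⇒) fails and (⇐) fails.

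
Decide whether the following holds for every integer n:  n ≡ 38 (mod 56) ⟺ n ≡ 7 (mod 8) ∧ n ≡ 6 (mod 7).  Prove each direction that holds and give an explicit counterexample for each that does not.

Neither implication holds.

(→) This fails: n = 38 gives 38 ≡ 38 (mod 56) but 38 ≡ 6 (mod 8), so the conjunction on the right does not hold.

(←) This fails: n = 55 satisfies both congruences on the right (55 ≡ 7 mod 8 and 55 ≡ 6 mod 7) yet 55 ≡ 55 (mod 56), not 38.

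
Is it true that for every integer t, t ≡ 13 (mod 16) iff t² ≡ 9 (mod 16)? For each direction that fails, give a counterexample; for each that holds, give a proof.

Only the forward direction holds.

(⇒) Suppose t ≡ 13 (mod 16). Write t = 16j + 13. Then (16j + 13)² = 256j² + 416j + 169 = 16(16j² + 26j + 10) + 9, so t² ≡ 9 (mod 16).

(⇐) This fails: take t = 3. Then 3² = 9 ≡ 9 (mod 16), yet 3 ≡ 3 (mod 16), not 13.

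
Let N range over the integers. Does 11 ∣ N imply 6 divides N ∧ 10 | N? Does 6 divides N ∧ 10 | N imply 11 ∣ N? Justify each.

[⇒] This fails: take N = 11. Certainly 11 ∣ 11, but 6 ∤ 11.

[⇐] This fails: take N = 30. Both 6 ∣ 30 and 10 ∣ 30, yet 30 is not a multiple of 11 (since 30 = 2·11 + 8), so 11 ∤ 30.

Both directions fail.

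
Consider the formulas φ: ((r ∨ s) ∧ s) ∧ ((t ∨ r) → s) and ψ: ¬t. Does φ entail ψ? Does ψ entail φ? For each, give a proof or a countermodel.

Neither direction holds.

(⇒) This fails. Under t = T, s = T, r = F, the left side is true but the right side is false.

(⇐) This fails. Under t = F, s = F, r = F, the left side is false but the right side is true.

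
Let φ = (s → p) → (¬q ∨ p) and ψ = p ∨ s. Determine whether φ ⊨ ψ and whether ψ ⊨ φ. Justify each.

[⇒] This fails. Under p = F, s = F, q = F, the left side is true but the right side is false.

[⇐] Assume the antecedent. If p is true, (s → p) → (¬q ∨ p) reduces to true regardless of the other variables. If p is false, the antecedent forces (p = F, s = T, q = F) or (p = F, s = T, q = T), and (s → p) → (¬q ∨ p) holds there. Either way (s → p) → (¬q ∨ p) holds.

(⇒) fails; (⇐) holds.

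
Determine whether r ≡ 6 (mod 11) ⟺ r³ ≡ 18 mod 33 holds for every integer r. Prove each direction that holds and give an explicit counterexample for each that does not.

(⇐) The residues r modulo 33 with r³ ≡ 18 (mod 33) are exactly {6}, and each is ≡ 6 (mod 11).

(⇒) This fails: take r = 17. Then 17 ≡ 6 (mod 11), but 17³ = 4913 ≡ 29 (mod 33), not 18.

(⇒) fails; (⇐) holds.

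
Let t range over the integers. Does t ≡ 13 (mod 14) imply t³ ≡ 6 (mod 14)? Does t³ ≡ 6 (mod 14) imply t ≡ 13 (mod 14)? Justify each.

Neither direction holds.

(⟹) This fails: take t = 13. Then 13 ≡ 13 (mod 14), but 13³ = 2197 ≡ 13 (mod 14), not 6.

(⟸) This fails: take t = 6. Then 6³ = 216 ≡ 6 (mod 14), yet 6 ≡ 6 (mod 14), not 13.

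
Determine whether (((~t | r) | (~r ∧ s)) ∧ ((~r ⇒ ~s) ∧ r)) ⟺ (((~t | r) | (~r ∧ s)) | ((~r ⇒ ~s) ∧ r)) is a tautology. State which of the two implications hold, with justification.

(⇒) Assume the antecedent. If s is true, the consequent reduces to true regardless of the other variables. If s is false, the antecedent forces (s = F, r = T, t = F) or (s = F, r = T, t = T), and the consequent holds there. Either way the consequent holds.

(⇐) This fails. Under s = F, r = F, t = F, the left side is false but the right side is true.

(⇒) holds; (⇐) fails.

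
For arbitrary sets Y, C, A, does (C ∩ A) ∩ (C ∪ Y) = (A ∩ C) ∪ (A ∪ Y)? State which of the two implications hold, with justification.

Reverse inclusion. This inclusion fails. Take Y = {1}, C = ∅, A = ∅; then 1 ∈ (A ∩ C) ∪ (A ∪ Y) but 1 ∉ (C ∩ A) ∩ (C ∪ Y).

Forward inclusion. Let x ∈ (C ∩ A) ∩ (C ∪ Y). Then either x ∈ C ∩ A and x ∉ Y; or x ∈ Y ∩ C ∩ A. In each case x ∈ (A ∩ C) ∪ (A ∪ Y), so (C ∩ A) ∩ (C ∪ Y) ⊆ (A ∩ C) ∪ (A ∪ Y).

(⊆) holds; (⊇) fails.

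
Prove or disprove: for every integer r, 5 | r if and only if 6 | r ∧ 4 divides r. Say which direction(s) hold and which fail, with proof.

Forward direction. This fails: take r = 5. Certainly 5 ∣ 5, but 6 ∤ 5.

Converse. This fails: take r = 12. Both 6 ∣ 12 and 4 ∣ 12, yet 12 is not a multiple of 5 (since 12 = 2·5 + 2), so 5 ∤ 12.

Neither direction holds.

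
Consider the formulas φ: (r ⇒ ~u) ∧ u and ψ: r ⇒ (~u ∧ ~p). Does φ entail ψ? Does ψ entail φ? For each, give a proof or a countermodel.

[⇒] Assume the antecedent. If u is true, the antecedent forces (u = T, r = F, p = F) or (u = T, r = F, p = T), and r ⇒ (~u ∧ ~p) holds there. If u is false, the antecedent cannot hold. Either way r ⇒ (~u ∧ ~p) holds.

[⇐] This fails. Under u = F, r = F, p = F, the left side is false but the right side is true.

Not equivalent: only (⇒) holds.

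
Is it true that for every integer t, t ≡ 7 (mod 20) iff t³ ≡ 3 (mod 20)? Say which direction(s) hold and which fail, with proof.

Forward direction. Suppose t ≡ 7 (mod 20). Write t = 20j + 7. Then (20j + 7)³ = 8000j³ + 8400j² + 2940j + 343 = 20(400j³ + 420j² + 147j + 17) + 3, so t³ ≡ 3 (mod 20).

Converse. Suppose t³ ≡ 3 (mod 20). The only residue r in {0, …, 19} with r³ ≡ 3 (mod 20) is r = 7, so t ≡ 7 (mod 20).

Equivalent; both directions hold.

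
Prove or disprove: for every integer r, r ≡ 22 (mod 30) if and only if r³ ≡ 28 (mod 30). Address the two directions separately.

(⇒) Suppose r ≡ 22 (mod 30). Write r = 30j + 22. Then (30j + 22)³ = 27000j³ + 59400j² + 43560j + 10648 = 30(900j³ + 1980j² + 1452j + 354) + 28, so r³ ≡ 28 (mod 30).

(⇐) Conversely, suppose r³ ≡ 28 (mod 30). The only residue r in {0, …, 29} with r³ ≡ 28 (mod 30) is r = 22, so r ≡ 22 (mod 30).

The biconditional holds.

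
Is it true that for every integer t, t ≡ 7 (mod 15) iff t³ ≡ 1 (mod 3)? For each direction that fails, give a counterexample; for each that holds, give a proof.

[⇒] Suppose t ≡ 7 (mod 15). Then t³ ≡ 7³ = 343 (mod 15), and since 3 ∣ 15, also t³ ≡ 1 (mod 3).

[⇐] This fails: take t = 1. Then 1³ = 1 ≡ 1 (mod 3), yet 1 ≡ 1 (mod 15), not 7.

(⇒) holds; (⇐) fails.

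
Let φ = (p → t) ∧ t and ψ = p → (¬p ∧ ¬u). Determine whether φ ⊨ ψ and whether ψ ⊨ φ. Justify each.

Both directions fail.

(⇒) This fails. Under p = T, t = T, u = F, the left side is true but the right side is false.

(⇐) This fails. Under p = F, t = F, u = F, the left side is false but the right side is true.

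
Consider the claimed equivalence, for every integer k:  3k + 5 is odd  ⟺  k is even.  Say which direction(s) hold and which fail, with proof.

[⇐] Suppose k is even; write k = 2j. Then 3k + 5 = 3·(2j) + 5 = 2·3j + 5, which is odd.

[⇒] Suppose 3k + 5 is odd. Since 3 is odd, 3k and k have the same parity, so 3k + 5 ≡ k + 5 (mod 2). As 5 is odd, 3k + 5 is odd exactly when k is even. Thus k is even.

Both directions hold; the statement is true.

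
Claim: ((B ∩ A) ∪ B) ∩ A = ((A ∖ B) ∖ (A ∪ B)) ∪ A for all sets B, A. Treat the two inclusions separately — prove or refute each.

(⊆) holds; (⊇) fails.

(⟸) This inclusion fails. Take B = ∅, A = {1}; then 1 ∈ ((A ∖ B) ∖ (A ∪ B)) ∪ A but 1 ∉ ((B ∩ A) ∪ B) ∩ A.

(⟹) Let x ∈ ((B ∩ A) ∪ B) ∩ A. Then x ∈ B ∩ A, from which x ∈ ((A ∖ B) ∖ (A ∪ B)) ∪ A.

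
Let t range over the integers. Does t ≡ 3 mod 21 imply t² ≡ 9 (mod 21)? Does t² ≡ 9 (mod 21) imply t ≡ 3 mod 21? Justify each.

(→) Suppose t ≡ 3 mod 21. Write t = 21j + 3. Then (21j + 3)² = 441j² + 126j + 9 = 21(21j² + 6j) + 9, so t² ≡ 9 (mod 21).

(←) This fails: take t = 18. Then 18² = 324 ≡ 9 (mod 21), yet 18 ≡ 18 (mod 21), not 3.

(⇒) holds; (⇐) fails.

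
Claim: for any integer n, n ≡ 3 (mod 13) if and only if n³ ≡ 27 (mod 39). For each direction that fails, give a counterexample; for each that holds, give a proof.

Forward direction. This fails: take n = 16. Then 16 ≡ 3 (mod 13), but 16³ = 4096 ≡ 1 (mod 39), not 27.

Converse. This fails: take n = 9. Then 9³ = 729 ≡ 27 (mod 39), yet 9 ≡ 9 (mod 13), not 3.

Neither direction holds.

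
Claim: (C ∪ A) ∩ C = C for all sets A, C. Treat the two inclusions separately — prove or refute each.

Both inclusions hold; the sets are equal.

Reverse inclusion. Let x ∈ C. Then either x ∈ C and x ∉ A; or x ∈ A ∩ C. In each case x ∈ (C ∪ A) ∩ C, so C ⊆ (C ∪ A) ∩ C.

Forward inclusion. Let x ∈ (C ∪ A) ∩ C. Then either x ∈ C and x ∉ A; or x ∈ A ∩ C. In each case x ∈ C, so (C ∪ A) ∩ C ⊆ C.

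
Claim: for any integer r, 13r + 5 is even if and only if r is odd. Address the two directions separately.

(→) Suppose 13r + 5 is even. Since 13 is odd, 13r and r have the same parity, so 13r + 5 ≡ r + 5 (mod 2). As 5 is odd, 13r + 5 is even exactly when r is odd. Thus r is odd.

(←) Conversely, suppose r is odd; write r = 2j + 1. Then 13r + 5 = 13·(2j + 1) + 5 = 2·13j + 18, which is even.

Both directions hold; the statement is true.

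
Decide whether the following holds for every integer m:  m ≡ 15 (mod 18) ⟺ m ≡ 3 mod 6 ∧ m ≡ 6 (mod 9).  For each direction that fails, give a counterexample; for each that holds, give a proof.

Both implications hold.

Forward direction. Suppose m ≡ 15 (mod 18); write m = 18j + 15. Since 6 ∣ 18, reducing mod 6 gives m ≡ 15 ≡ 3 (mod 6); since 9 ∣ 18, reducing mod 9 gives m ≡ 15 ≡ 6 (mod 9).

Converse. If m ≡ 3 (mod 6) and m ≡ 6 (mod 9), then by the Chinese remainder theorem m ≡ 15 (mod 18). This is exactly m ≡ 15 (mod 18).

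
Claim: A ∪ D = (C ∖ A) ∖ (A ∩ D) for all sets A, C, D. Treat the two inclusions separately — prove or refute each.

(⊆) This inclusion fails. Take A = {1}, C = ∅, D = ∅; then 1 ∈ A ∪ D but 1 ∉ (C ∖ A) ∖ (A ∩ D).

(⊇) This inclusion fails. Take A = ∅, C = {1}, D = ∅; then 1 ∈ (C ∖ A) ∖ (A ∩ D) but 1 ∉ A ∪ D.

Both inclusions fail.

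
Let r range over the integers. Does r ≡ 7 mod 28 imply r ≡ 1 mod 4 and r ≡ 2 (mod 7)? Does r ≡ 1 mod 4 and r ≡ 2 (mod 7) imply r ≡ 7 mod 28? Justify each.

[⇒] This fails: r = 7 gives 7 ≡ 7 (mod 28) but 7 ≡ 3 (mod 4), so the conjunction on the right does not hold.

[⇐] This fails: r = 9 satisfies both congruences on the right (9 ≡ 1 mod 4 and 9 ≡ 2 mod 7) yet 9 ≡ 9 (mod 28), not 7.

Both directions fail.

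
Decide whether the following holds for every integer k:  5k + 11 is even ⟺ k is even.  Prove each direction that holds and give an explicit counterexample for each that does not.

(⟹) This fails: k = 5 gives 5k + 11 = 36, which is even, but 5 is odd, not even.

(⟸) This also fails: k = 0 is even, but 5k + 11 = 11 is odd, not even.

Both directions fail.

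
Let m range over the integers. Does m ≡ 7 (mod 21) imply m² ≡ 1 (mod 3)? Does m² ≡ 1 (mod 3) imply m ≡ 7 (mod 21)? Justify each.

(→) Suppose m ≡ 7 (mod 21). Then m² ≡ 7² = 49 (mod 21), and since 3 ∣ 21, also m² ≡ 1 (mod 3).

(←) This fails: take m = 1. Then 1² = 1 ≡ 1 (mod 3), yet 1 ≡ 1 (mod 21), not 7.

Only the forward direction holds.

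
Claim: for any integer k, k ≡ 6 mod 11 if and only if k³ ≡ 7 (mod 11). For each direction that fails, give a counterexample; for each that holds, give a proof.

(⇒) Suppose k ≡ 6 mod 11. Write k = 11j + 6. Then (11j + 6)³ = 1331j³ + 2178j² + 1188j + 216 = 11(121j³ + 198j² + 108j + 19) + 7, so k³ ≡ 7 (mod 11).

(⇐) Conversely, suppose k³ ≡ 7 (mod 11). The only residue r in {0, …, 10} with r³ ≡ 7 (mod 11) is r = 6, so k ≡ 6 (mod 11).

Equivalent; both directions hold.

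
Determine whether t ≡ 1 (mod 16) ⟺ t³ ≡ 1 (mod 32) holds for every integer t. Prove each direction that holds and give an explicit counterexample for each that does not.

Only the converse holds.

Forward direction. This fails: take t = 17. Then 17 ≡ 1 (mod 16), but 17³ = 4913 ≡ 17 (mod 32), not 1.

Converse. The residues r modulo 32 with r³ ≡ 1 (mod 32) are exactly {1}, and each is ≡ 1 (mod 16).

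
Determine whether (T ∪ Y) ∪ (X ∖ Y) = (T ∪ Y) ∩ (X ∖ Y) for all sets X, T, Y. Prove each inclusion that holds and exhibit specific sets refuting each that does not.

Only the reverse inclusion holds.

(⊇) Let x ∈ (T ∪ Y) ∩ (X ∖ Y). Then x ∈ X ∩ T and x ∉ Y, from which x ∈ (T ∪ Y) ∪ (X ∖ Y).

(⊆) This inclusion fails. Take X = {1}, T = ∅, Y = ∅; then 1 ∈ (T ∪ Y) ∪ (X ∖ Y) but 1 ∉ (T ∪ Y) ∩ (X ∖ Y).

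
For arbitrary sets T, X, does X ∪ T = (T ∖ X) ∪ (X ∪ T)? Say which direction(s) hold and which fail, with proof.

(⊆) Let x ∈ X ∪ T. Then either x ∈ T and x ∉ X; or x ∈ X and x ∉ T; or x ∈ T ∩ X. In each case x ∈ (T ∖ X) ∪ (X ∪ T), so X ∪ T ⊆ (T ∖ X) ∪ (X ∪ T).

(⊇) Let x ∈ (T ∖ X) ∪ (X ∪ T). Then either x ∈ T and x ∉ X; or x ∈ X and x ∉ T; or x ∈ T ∩ X. In each case x ∈ X ∪ T, so (T ∖ X) ∪ (X ∪ T) ⊆ X ∪ T.

Both inclusions hold; the sets are equal.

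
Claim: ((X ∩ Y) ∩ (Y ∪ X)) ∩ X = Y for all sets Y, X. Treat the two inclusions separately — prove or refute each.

(⊆) holds; (⊇) fails.

(⊆) Let x ∈ ((X ∩ Y) ∩ (Y ∪ X)) ∩ X. Then x ∈ Y ∩ X, from which x ∈ Y.

(⊇) This inclusion fails. Take Y = {1}, X = ∅; then 1 ∈ Y but 1 ∉ ((X ∩ Y) ∩ (Y ∪ X)) ∩ X.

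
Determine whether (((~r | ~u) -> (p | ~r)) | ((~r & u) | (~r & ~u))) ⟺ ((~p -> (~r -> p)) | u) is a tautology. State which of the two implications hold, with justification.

(→) This fails. Under p = F, r = F, u = F, the left side is true but the right side is false.

(←) This fails. Under p = F, r = T, u = F, the left side is false but the right side is true.

(⇒) fails and (⇐) fails.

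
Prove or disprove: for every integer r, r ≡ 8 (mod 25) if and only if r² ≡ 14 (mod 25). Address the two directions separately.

Not equivalent: only (⇒) holds.

Forward direction. Suppose r ≡ 8 (mod 25). Write r = 25j + 8. Then (25j + 8)² = 625j² + 400j + 64 = 25(25j² + 16j + 2) + 14, so r² ≡ 14 (mod 25).

Converse. This fails: take r = 17. Then 17² = 289 ≡ 14 (mod 25), yet 17 ≡ 17 (mod 25), not 8.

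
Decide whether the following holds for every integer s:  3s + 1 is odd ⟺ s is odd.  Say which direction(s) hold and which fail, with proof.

(⇒) fails and (⇐) fails.

(⟹) This fails: s = 0 gives 3s + 1 = 1, which is odd, but 0 is even, not odd.

(⟸) This also fails: s = 1 is odd, but 3s + 1 = 4 is even, not odd.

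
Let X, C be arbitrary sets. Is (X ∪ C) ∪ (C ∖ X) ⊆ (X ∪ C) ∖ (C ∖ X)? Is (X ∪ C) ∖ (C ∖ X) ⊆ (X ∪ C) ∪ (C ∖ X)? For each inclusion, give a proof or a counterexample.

(⊆) This inclusion fails. Take X = ∅, C = {1}; then 1 ∈ (X ∪ C) ∪ (C ∖ X) but 1 ∉ (X ∪ C) ∖ (C ∖ X).

(⊇) Let x ∈ (X ∪ C) ∖ (C ∖ X). Then either x ∈ X and x ∉ C; or x ∈ X ∩ C. In each case x ∈ (X ∪ C) ∪ (C ∖ X), so (X ∪ C) ∖ (C ∖ X) ⊆ (X ∪ C) ∪ (C ∖ X).

The sets are not equal: only the reverse inclusion holds.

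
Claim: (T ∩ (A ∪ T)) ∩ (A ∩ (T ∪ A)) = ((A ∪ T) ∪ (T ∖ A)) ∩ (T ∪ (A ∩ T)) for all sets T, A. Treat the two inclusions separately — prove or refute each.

(⟸) This inclusion fails. Take T = {1}, A = ∅; then 1 ∈ ((A ∪ T) ∪ (T ∖ A)) ∩ (T ∪ (A ∩ T)) but 1 ∉ (T ∩ (A ∪ T)) ∩ (A ∩ (T ∪ A)).

(⟹) Let x ∈ (T ∩ (A ∪ T)) ∩ (A ∩ (T ∪ A)). Then x ∈ T ∩ A, from which x ∈ ((A ∪ T) ∪ (T ∖ A)) ∩ (T ∪ (A ∩ T)).

The sets are not equal: only the forward inclusion holds.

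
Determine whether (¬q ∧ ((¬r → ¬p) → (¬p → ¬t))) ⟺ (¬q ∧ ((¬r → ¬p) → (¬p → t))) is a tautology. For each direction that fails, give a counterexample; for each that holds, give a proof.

Both directions fail.

(⇒) This fails. Under r = F, t = F, p = F, q = F, the left side is true but the right side is false.

(⇐) This fails. Under r = F, t = T, p = F, q = F, the left side is false but the right side is true.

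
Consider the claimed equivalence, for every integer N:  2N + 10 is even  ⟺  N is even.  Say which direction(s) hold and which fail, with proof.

(⇒) This fails: take N = 1. Then 2N + 10 = 12, which is even, yet N = 1 is odd, not even.

(⇐) Suppose N is even. Since 2 is even, 2N is even for every N, so 2N + 10 has the same parity as 10, which is even. Hence 2N + 10 is even.

Not equivalent: only (⇐) holds.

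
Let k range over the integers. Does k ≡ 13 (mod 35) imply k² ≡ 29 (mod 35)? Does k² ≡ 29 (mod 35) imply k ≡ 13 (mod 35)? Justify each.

(⇒) holds; (⇐) fails.

[⇒] Suppose k ≡ 13 (mod 35). Write k = 35j + 13. Then (35j + 13)² = 1225j² + 910j + 169 = 35(35j² + 26j + 4) + 29, so k² ≡ 29 (mod 35).

[⇐] This fails: take k = 8. Then 8² = 64 ≡ 29 (mod 35), yet 8 ≡ 8 (mod 35), not 13.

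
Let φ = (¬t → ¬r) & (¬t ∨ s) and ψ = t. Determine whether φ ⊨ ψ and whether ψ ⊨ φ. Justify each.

Neither direction holds.

(⇒) This fails. Under t = F, r = F, s = F, the left side is true but the right side is false.

(⇐) This fails. Under t = T, r = F, s = F, the left side is false but the right side is true.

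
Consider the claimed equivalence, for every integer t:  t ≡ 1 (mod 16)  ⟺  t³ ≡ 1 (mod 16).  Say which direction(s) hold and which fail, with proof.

[⇐] Suppose t³ ≡ 1 (mod 16). The only residue r in {0, …, 15} with r³ ≡ 1 (mod 16) is r = 1, so t ≡ 1 (mod 16).

[⇒] Suppose t ≡ 1 (mod 16). Write t = 16j + 1. Then (16j + 1)³ = 4096j³ + 768j² + 48j + 1 = 16(256j³ + 48j² + 3j) + 1, so t³ ≡ 1 (mod 16).

The biconditional holds.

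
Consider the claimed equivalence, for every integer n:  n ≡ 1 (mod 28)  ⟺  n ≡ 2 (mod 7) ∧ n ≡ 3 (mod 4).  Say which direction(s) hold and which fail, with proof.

Both directions fail.

(⇒) This fails: n = 1 gives 1 ≡ 1 (mod 28) but 1 ≡ 1 (mod 7), so the conjunction on the right does not hold.

(⇐) This fails: n = 23 satisfies both congruences on the right (23 ≡ 2 mod 7 and 23 ≡ 3 mod 4) yet 23 ≡ 23 (mod 28), not 1.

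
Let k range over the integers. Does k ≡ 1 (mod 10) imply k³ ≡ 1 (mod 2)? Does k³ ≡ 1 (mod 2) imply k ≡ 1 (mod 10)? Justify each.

(⟹) Suppose k ≡ 1 (mod 10). Then k³ ≡ 1³ = 1 (mod 10), and since 2 ∣ 10, also k³ ≡ 1 (mod 2).

(⟸) This fails: take k = 3. Then 3³ = 27 ≡ 1 (mod 2), yet 3 ≡ 3 (mod 10), not 1.

The forward direction holds; the converse fails.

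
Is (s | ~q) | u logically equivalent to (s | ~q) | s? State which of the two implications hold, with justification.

Not equivalent: only (⇐) holds.

(→) This fails. Under q = T, u = T, s = F, the left side is true but the right side is false.

(←) Assume the antecedent. If q is true, the antecedent forces (q = T, u = F, s = T) or (q = T, u = T, s = T), and (s | ~q) | u holds there. If q is false, (s | ~q) | u reduces to true regardless of the other variables. Either way (s | ~q) | u holds.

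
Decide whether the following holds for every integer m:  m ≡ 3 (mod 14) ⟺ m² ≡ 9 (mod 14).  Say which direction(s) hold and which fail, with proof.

(→) Suppose m ≡ 3 (mod 14). Write m = 14j + 3. Then (14j + 3)² = 196j² + 84j + 9 = 14(14j² + 6j) + 9, so m² ≡ 9 (mod 14).

(←) This fails: take m = 11. Then 11² = 121 ≡ 9 (mod 14), yet 11 ≡ 11 (mod 14), not 3.

Only the forward direction holds.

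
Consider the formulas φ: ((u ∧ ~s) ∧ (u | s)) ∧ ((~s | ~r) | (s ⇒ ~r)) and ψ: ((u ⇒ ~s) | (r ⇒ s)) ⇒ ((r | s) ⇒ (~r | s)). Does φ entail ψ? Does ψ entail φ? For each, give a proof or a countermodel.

(⇒) This fails. Under u = T, r = T, s = F, the left side is true but the right side is false.

(⇐) This fails. Under u = F, r = F, s = F, the left side is false but the right side is true.

Neither implication holds.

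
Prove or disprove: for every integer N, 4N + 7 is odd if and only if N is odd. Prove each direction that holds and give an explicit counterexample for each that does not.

(⇒) This fails: take N = 0. Then 4N + 7 = 7, which is odd, yet N = 0 is even, not odd.

(⇐) Suppose N is odd. Since 4 is even, 4N is even for every N, so 4N + 7 has the same parity as 7, which is odd. Hence 4N + 7 is odd.

The forward direction fails; the converse holds.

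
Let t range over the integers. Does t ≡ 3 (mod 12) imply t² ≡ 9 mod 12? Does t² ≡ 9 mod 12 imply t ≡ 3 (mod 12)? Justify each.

(⇒) Suppose t ≡ 3 (mod 12). Write t = 12j + 3. Then (12j + 3)² = 144j² + 72j + 9 = 12(12j² + 6j) + 9, so t² ≡ 9 (mod 12).

(⇐) This fails: take t = 9. Then 9² = 81 ≡ 9 (mod 12), yet 9 ≡ 9 (mod 12), not 3.

Not equivalent: only (⇒) holds.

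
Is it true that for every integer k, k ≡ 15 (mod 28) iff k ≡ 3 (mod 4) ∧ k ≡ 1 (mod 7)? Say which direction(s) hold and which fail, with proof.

(⟹) Suppose k ≡ 15 (mod 28); write k = 28j + 15. Since 4 ∣ 28, reducing mod 4 gives k ≡ 15 ≡ 3 (mod 4); since 7 ∣ 28, reducing mod 7 gives k ≡ 15 ≡ 1 (mod 7).

(⟸) Conversely, if k ≡ 3 (mod 4) and k ≡ 1 (mod 7), then by the Chinese remainder theorem k ≡ 15 (mod 28). This is exactly k ≡ 15 (mod 28).

The biconditional holds.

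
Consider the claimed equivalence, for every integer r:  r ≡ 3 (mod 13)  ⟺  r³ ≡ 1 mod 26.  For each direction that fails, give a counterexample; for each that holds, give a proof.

Neither direction holds.

Forward direction. This fails: take r = 16. Then 16 ≡ 3 (mod 13), but 16³ = 4096 ≡ 14 (mod 26), not 1.

Converse. This fails: take r = 1. Then 1³ = 1 ≡ 1 (mod 26), yet 1 ≡ 1 (mod 13), not 3.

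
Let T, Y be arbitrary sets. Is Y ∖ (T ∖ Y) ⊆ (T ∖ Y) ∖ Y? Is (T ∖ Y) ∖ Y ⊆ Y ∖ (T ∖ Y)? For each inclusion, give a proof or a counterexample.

(⟹) This inclusion fails. Take T = ∅, Y = {1}; then 1 ∈ Y ∖ (T ∖ Y) but 1 ∉ (T ∖ Y) ∖ Y.

(⟸) This inclusion fails. Take T = {1}, Y = ∅; then 1 ∈ (T ∖ Y) ∖ Y but 1 ∉ Y ∖ (T ∖ Y).

Neither inclusion holds.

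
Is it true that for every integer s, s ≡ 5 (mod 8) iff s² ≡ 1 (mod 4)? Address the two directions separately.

Converse. This fails: take s = 1. Then 1² = 1 ≡ 1 (mod 4), yet 1 ≡ 1 (mod 8), not 5.

Forward direction. Suppose s ≡ 5 (mod 8). Then s² ≡ 5² = 25 (mod 8), and since 4 ∣ 8, also s² ≡ 1 (mod 4).

Only the forward direction holds.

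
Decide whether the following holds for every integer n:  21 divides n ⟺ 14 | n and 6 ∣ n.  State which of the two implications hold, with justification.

Not equivalent: only (⇐) holds.

(→) This fails: take n = 21. Certainly 21 ∣ 21, but 14 ∤ 21.

(←) Suppose 14 ∣ n and 6 ∣ n. Any common multiple of 14 and 6 is a multiple of their lcm; here lcm(14, 6) = 14·6/gcd(14, 6) = 84/2 = 42, so 42 ∣ n. Since 21 ∣ 42, it follows that 21 ∣ n.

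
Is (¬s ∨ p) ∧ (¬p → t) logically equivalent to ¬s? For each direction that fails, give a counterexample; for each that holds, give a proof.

(⇒) fails and (⇐) fails.

[⇒] This fails. Under t = F, p = T, s = T, the left side is true but the right side is false.

[⇐] This fails. Under t = F, p = F, s = F, the left side is false but the right side is true.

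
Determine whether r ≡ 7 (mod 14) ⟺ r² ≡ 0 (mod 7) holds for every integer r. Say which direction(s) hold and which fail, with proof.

(⇒) holds; (⇐) fails.

(⇒) Suppose r ≡ 7 (mod 14). Then r² ≡ 7² = 49 (mod 14), and since 7 ∣ 14, also r² ≡ 0 (mod 7).

(⇐) This fails: take r = 0. Then 0² = 0 ≡ 0 (mod 7), yet 0 ≡ 0 (mod 14), not 7.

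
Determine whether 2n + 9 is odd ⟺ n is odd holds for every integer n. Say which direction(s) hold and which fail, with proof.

(⇒) This fails: take n = 0. Then 2n + 9 = 9, which is odd, yet n = 0 is even, not odd.

(⇐) Suppose n is odd. Since 2 is even, 2n is even for every n, so 2n + 9 has the same parity as 9, which is odd. Hence 2n + 9 is odd.

Only the converse holds.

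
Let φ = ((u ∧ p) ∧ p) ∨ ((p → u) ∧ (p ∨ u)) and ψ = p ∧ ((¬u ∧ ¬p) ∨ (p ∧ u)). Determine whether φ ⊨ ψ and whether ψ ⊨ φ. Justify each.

[⇒] This fails. Under p = F, u = T, the left side is true but the right side is false.

[⇐] Assume the antecedent. If p is true, the antecedent forces (p = T, u = T), and the consequent holds there. If p is false, the antecedent cannot hold. Either way the consequent holds.

The forward direction fails; the converse holds.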